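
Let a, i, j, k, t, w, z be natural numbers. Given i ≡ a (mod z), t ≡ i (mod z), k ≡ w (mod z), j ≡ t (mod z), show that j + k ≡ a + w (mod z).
Since j ≡ t (mod z) and t ≡ i (mod z), j ≡ i (mod z). Because i ≡ a (mod z), j ≡ a (mod z). k ≡ w (mod z), so j + k ≡ a + w (mod z).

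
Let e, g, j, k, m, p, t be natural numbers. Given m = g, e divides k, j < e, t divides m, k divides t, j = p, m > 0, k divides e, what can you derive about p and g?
p < g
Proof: From k divides e and e divides k, k = e. k divides t and t divides m, so k divides m. m > 0, so k ≤ m. Since k = e, e ≤ m. j < e, so j < m. Since m = g, j < g. j = p, so p < g.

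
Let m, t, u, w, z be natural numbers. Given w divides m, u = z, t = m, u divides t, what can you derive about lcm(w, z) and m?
lcm(w, z) divides m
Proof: Since u = z and u divides t, z divides t. Because t = m, z divides m. Since w divides m, lcm(w, z) divides m.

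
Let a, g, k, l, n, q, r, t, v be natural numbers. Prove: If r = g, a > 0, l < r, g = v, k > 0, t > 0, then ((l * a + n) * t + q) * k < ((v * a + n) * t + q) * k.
Since r = g and g = v, r = v. Since l < r, l < v. Combined with a > 0, by multiplying by a positive, l * a < v * a. Then l * a + n < v * a + n. Since t > 0, by multiplying by a positive, (l * a + n) * t < (v * a + n) * t. Then (l * a + n) * t + q < (v * a + n) * t + q. Since k > 0, by multiplying by a positive, ((l * a + n) * t + q) * k < ((v * a + n) * t + q) * k.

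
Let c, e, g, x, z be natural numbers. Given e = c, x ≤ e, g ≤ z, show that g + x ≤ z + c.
e = c and x ≤ e, therefore x ≤ c. g ≤ z, so g + x ≤ z + c.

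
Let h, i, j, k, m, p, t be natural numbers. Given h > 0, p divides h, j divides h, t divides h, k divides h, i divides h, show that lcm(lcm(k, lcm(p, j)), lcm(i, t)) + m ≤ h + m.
p divides h and j divides h, thus lcm(p, j) divides h. k divides h, so lcm(k, lcm(p, j)) divides h. i divides h and t divides h, hence lcm(i, t) divides h. lcm(k, lcm(p, j)) divides h, so lcm(lcm(k, lcm(p, j)), lcm(i, t)) divides h. Since h > 0, lcm(lcm(k, lcm(p, j)), lcm(i, t)) ≤ h. Then lcm(lcm(k, lcm(p, j)), lcm(i, t)) + m ≤ h + m.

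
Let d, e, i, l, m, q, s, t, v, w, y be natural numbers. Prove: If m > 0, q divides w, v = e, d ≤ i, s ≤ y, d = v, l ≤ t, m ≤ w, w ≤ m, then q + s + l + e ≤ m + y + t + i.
w ≤ m and m ≤ w, hence w = m. q divides w, so q divides m. Since m > 0, q ≤ m. s ≤ y, so q + s ≤ m + y. d = v and v = e, thus d = e. d ≤ i, so e ≤ i. l ≤ t, so l + e ≤ t + i. Since q + s ≤ m + y, q + s + l + e ≤ m + y + t + i.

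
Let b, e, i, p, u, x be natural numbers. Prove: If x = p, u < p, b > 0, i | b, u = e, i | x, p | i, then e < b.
u = e and u < p, hence e < p. Because x = p and i | x, i | p. Since p | i, i = p. i | b and b > 0, hence i ≤ b. Since i = p, p ≤ b. e < p, so e < b.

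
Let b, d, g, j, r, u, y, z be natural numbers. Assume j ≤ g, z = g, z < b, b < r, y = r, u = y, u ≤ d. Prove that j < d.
Since z = g and z < b, g < b. b < r, so g < r. Since j ≤ g, j < r. u = y and u ≤ d, so y ≤ d. Since y = r, r ≤ d. j < r, so j < d.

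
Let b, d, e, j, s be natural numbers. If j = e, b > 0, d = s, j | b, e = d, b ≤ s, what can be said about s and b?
s = b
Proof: Since e = d and d = s, e = s. j = e and j | b, so e | b. Since e = s, s | b. From b > 0, s ≤ b. From b ≤ s, s = b.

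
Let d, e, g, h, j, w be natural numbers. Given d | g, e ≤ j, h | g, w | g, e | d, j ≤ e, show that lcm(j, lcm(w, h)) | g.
e ≤ j and j ≤ e, thus e = j. e | d, so j | d. d | g, so j | g. w | g and h | g, therefore lcm(w, h) | g. j | g, so lcm(j, lcm(w, h)) | g.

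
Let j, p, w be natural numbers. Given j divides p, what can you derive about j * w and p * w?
j * w divides p * w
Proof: From j divides p, by multiplying both sides, j * w divides p * w.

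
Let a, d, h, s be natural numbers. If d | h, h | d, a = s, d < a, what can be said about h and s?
h < s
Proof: Because d | h and h | d, d = h. Because a = s and d < a, d < s. Since d = h, h < s.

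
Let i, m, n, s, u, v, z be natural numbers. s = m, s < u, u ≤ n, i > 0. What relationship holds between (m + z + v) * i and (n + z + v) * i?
(m + z + v) * i < (n + z + v) * i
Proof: s < u and u ≤ n, thus s < n. Since s = m, m < n. Then m + z < n + z. Then m + z + v < n + z + v. Combined with i > 0, by multiplying by a positive, (m + z + v) * i < (n + z + v) * i.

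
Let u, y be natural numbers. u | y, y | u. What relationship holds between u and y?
u = y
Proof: Because y | u and u | y, y = u. Then u = y.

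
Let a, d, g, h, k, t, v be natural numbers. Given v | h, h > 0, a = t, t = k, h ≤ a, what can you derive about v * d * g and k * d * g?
v * d * g ≤ k * d * g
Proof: v | h and h > 0, hence v ≤ h. Since a = t and t = k, a = k. Since h ≤ a, h ≤ k. Since v ≤ h, v ≤ k. Then v * d ≤ k * d. Then v * d * g ≤ k * d * g.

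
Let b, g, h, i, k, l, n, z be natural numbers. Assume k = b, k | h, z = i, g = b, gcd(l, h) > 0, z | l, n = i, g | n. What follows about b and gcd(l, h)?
b ≤ gcd(l, h)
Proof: g = b and g | n, therefore b | n. Since n = i, b | i. z = i and z | l, thus i | l. b | i, so b | l. k = b and k | h, therefore b | h. Because b | l, b | gcd(l, h). Because gcd(l, h) > 0, b ≤ gcd(l, h).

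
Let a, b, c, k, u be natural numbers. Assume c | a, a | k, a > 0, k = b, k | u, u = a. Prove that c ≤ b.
u = a and k | u, so k | a. Since a | k, a = k. k = b, so a = b. c | a and a > 0, thus c ≤ a. Since a = b, c ≤ b.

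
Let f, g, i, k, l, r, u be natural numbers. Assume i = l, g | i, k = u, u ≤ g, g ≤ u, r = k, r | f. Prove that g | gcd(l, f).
Because i = l and g | i, g | l. u ≤ g and g ≤ u, hence u = g. Because k = u, k = g. r = k and r | f, so k | f. Since k = g, g | f. g | l, so g | gcd(l, f).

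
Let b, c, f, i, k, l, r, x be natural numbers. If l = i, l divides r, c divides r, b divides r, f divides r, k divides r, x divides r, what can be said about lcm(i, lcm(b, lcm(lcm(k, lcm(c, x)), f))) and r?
lcm(i, lcm(b, lcm(lcm(k, lcm(c, x)), f))) divides r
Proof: Because l = i and l divides r, i divides r. c divides r and x divides r, therefore lcm(c, x) divides r. k divides r, so lcm(k, lcm(c, x)) divides r. f divides r, so lcm(lcm(k, lcm(c, x)), f) divides r. b divides r, so lcm(b, lcm(lcm(k, lcm(c, x)), f)) divides r. i divides r, so lcm(i, lcm(b, lcm(lcm(k, lcm(c, x)), f))) divides r.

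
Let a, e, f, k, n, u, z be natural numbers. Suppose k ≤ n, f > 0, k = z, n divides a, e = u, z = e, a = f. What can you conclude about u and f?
u ≤ f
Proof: k = z and z = e, hence k = e. k ≤ n, so e ≤ n. Since e = u, u ≤ n. a = f and n divides a, therefore n divides f. From f > 0, n ≤ f. u ≤ n, so u ≤ f.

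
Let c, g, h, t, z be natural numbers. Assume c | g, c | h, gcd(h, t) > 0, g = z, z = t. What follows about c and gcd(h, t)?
c ≤ gcd(h, t)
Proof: From g = z and z = t, g = t. c | g, so c | t. Since c | h, c | gcd(h, t). Since gcd(h, t) > 0, c ≤ gcd(h, t).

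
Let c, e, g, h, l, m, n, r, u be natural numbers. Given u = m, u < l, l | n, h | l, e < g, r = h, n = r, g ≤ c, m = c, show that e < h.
From u = m and m = c, u = c. Because n = r and l | n, l | r. Since r = h, l | h. h | l, so l = h. Since u < l, u < h. u = c, so c < h. Since g ≤ c, g < h. Since e < g, e < h.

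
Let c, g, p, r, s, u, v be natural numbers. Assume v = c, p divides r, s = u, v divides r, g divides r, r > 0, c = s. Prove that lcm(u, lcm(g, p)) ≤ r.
Since c = s and s = u, c = u. v = c and v divides r, thus c divides r. Since c = u, u divides r. From g divides r and p divides r, lcm(g, p) divides r. Since u divides r, lcm(u, lcm(g, p)) divides r. r > 0, so lcm(u, lcm(g, p)) ≤ r.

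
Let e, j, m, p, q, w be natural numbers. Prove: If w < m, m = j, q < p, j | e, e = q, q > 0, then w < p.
m = j and w < m, so w < j. From e = q and j | e, j | q. q > 0, so j ≤ q. w < j, so w < q. q < p, so w < p.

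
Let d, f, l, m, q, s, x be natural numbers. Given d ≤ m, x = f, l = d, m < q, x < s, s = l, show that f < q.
From s = l and x < s, x < l. Because l = d, x < d. x = f, so f < d. d ≤ m and m < q, thus d < q. Since f < d, f < q.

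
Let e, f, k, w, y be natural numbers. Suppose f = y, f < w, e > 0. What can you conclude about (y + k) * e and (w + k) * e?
(y + k) * e < (w + k) * e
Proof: f = y and f < w, hence y < w. Then y + k < w + k. Since e > 0, by multiplying by a positive, (y + k) * e < (w + k) * e.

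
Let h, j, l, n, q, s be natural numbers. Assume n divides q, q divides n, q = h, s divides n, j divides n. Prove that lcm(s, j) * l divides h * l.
From n divides q and q divides n, n = q. From q = h, n = h. s divides n and j divides n, hence lcm(s, j) divides n. Because n = h, lcm(s, j) divides h. Then lcm(s, j) * l divides h * l.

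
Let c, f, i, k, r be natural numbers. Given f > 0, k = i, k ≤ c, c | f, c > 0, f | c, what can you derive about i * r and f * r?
i * r ≤ f * r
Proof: c | f and f > 0, so c ≤ f. f | c and c > 0, hence f ≤ c. Since c ≤ f, c = f. Since k ≤ c, k ≤ f. k = i, so i ≤ f. Then i * r ≤ f * r.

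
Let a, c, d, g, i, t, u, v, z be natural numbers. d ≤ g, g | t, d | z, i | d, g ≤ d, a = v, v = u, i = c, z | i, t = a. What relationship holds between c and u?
c | u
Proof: Since a = v and v = u, a = u. Since d | z and z | i, d | i. Since i | d, d = i. i = c, so d = c. g ≤ d and d ≤ g, therefore g = d. t = a and g | t, hence g | a. Since g = d, d | a. d = c, so c | a. a = u, so c | u.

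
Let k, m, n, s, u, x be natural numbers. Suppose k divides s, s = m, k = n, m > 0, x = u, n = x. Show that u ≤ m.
Because k = n and n = x, k = x. Since x = u, k = u. s = m and k divides s, hence k divides m. m > 0, so k ≤ m. k = u, so u ≤ m.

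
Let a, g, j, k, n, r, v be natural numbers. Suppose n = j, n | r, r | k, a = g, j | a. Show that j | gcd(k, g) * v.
n | r and r | k, therefore n | k. n = j, so j | k. Since a = g and j | a, j | g. Since j | k, j | gcd(k, g). Then j | gcd(k, g) * v.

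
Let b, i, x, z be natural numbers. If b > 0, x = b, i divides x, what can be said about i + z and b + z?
i + z ≤ b + z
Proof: Since x = b and i divides x, i divides b. b > 0, so i ≤ b. Then i + z ≤ b + z.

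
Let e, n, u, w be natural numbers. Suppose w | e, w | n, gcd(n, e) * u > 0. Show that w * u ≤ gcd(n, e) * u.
w | n and w | e, so w | gcd(n, e). Then w * u | gcd(n, e) * u. Since gcd(n, e) * u > 0, w * u ≤ gcd(n, e) * u.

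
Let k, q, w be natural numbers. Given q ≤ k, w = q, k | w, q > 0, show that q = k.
w = q and k | w, therefore k | q. q > 0, so k ≤ q. q ≤ k, so q = k.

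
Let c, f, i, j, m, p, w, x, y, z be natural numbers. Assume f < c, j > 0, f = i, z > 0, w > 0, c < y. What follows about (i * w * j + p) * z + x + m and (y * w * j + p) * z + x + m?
(i * w * j + p) * z + x + m < (y * w * j + p) * z + x + m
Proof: From f < c and c < y, f < y. Since f = i, i < y. Since w > 0, by multiplying by a positive, i * w < y * w. Using j > 0, by multiplying by a positive, i * w * j < y * w * j. Then i * w * j + p < y * w * j + p. From z > 0, by multiplying by a positive, (i * w * j + p) * z < (y * w * j + p) * z. Then (i * w * j + p) * z + x < (y * w * j + p) * z + x. Then (i * w * j + p) * z + x + m < (y * w * j + p) * z + x + m.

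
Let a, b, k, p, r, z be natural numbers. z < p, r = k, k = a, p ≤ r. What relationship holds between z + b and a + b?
z + b < a + b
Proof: r = k and k = a, so r = a. Since p ≤ r, p ≤ a. Since z < p, z < a. Then z + b < a + b.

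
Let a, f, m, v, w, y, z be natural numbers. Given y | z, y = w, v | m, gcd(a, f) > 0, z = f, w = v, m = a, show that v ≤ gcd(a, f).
From m = a and v | m, v | a. From y = w and y | z, w | z. w = v, so v | z. z = f, so v | f. v | a, so v | gcd(a, f). gcd(a, f) > 0, so v ≤ gcd(a, f).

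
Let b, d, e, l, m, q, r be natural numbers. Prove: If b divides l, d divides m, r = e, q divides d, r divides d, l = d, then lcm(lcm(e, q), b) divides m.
r = e and r divides d, so e divides d. q divides d, so lcm(e, q) divides d. Because l = d and b divides l, b divides d. Since lcm(e, q) divides d, lcm(lcm(e, q), b) divides d. Since d divides m, lcm(lcm(e, q), b) divides m.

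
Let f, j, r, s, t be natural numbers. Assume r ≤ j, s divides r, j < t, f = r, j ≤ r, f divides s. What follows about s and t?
s < t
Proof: j ≤ r and r ≤ j, thus j = r. f = r and f divides s, so r divides s. Since s divides r, r = s. Since j = r, j = s. j < t, so s < t.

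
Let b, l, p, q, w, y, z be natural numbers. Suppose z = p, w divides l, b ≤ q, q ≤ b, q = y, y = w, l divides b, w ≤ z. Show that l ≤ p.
b ≤ q and q ≤ b, hence b = q. q = y, so b = y. Since y = w, b = w. l divides b, so l divides w. w divides l, so w = l. From w ≤ z, l ≤ z. Since z = p, l ≤ p.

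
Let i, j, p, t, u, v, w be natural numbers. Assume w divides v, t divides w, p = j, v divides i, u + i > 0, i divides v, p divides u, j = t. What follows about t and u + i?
t ≤ u + i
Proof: Because p = j and j = t, p = t. Since p divides u, t divides u. From v divides i and i divides v, v = i. t divides w and w divides v, so t divides v. Since v = i, t divides i. t divides u, so t divides u + i. u + i > 0, so t ≤ u + i.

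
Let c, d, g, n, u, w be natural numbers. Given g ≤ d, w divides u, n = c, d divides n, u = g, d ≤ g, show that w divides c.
g ≤ d and d ≤ g, hence g = d. Since u = g and w divides u, w divides g. g = d, so w divides d. d divides n, so w divides n. Since n = c, w divides c.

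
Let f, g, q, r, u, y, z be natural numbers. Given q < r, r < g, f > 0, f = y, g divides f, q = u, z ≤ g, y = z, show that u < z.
f = y and y = z, hence f = z. g divides f and f > 0, thus g ≤ f. Since f = z, g ≤ z. Since z ≤ g, g = z. From q = u and q < r, u < r. r < g, so u < g. Since g = z, u < z.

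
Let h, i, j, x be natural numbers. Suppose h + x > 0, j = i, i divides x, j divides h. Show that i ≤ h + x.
j = i and j divides h, thus i divides h. Since i divides x, i divides h + x. h + x > 0, so i ≤ h + x.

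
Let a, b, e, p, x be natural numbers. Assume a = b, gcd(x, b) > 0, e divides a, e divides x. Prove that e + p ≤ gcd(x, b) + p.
a = b and e divides a, thus e divides b. Since e divides x, e divides gcd(x, b). gcd(x, b) > 0, so e ≤ gcd(x, b). Then e + p ≤ gcd(x, b) + p.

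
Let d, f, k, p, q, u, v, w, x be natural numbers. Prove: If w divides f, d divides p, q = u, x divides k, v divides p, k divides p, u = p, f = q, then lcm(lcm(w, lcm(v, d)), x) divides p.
f = q and q = u, thus f = u. u = p, so f = p. w divides f, so w divides p. v divides p and d divides p, hence lcm(v, d) divides p. w divides p, so lcm(w, lcm(v, d)) divides p. x divides k and k divides p, thus x divides p. lcm(w, lcm(v, d)) divides p, so lcm(lcm(w, lcm(v, d)), x) divides p.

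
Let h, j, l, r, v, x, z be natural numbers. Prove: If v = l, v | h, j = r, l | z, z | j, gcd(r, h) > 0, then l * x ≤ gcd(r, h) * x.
j = r and z | j, thus z | r. l | z, so l | r. v = l and v | h, hence l | h. Since l | r, l | gcd(r, h). Since gcd(r, h) > 0, l ≤ gcd(r, h). Then l * x ≤ gcd(r, h) * x.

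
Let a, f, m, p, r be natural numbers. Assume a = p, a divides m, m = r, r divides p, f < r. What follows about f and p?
f < p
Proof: From m = r and a divides m, a divides r. Since a = p, p divides r. Because r divides p, r = p. f < r, so f < p.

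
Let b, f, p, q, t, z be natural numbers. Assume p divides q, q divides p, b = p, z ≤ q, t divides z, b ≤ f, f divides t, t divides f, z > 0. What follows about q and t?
q = t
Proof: p divides q and q divides p, thus p = q. Because b = p, b = q. Since f divides t and t divides f, f = t. From b ≤ f, b ≤ t. b = q, so q ≤ t. t divides z and z > 0, so t ≤ z. z ≤ q, so t ≤ q. q ≤ t, so q = t.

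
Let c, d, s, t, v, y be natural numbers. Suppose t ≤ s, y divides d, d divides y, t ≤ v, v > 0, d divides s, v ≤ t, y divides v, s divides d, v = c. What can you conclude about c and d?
c = d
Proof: From y divides d and d divides y, y = d. y divides v, so d divides v. Since v > 0, d ≤ v. t ≤ v and v ≤ t, therefore t = v. Since s divides d and d divides s, s = d. Since t ≤ s, t ≤ d. Since t = v, v ≤ d. Because d ≤ v, d = v. From v = c, d = c. Then c = d.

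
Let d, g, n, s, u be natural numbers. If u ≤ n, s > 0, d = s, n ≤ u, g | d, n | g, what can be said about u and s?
u ≤ s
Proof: From n ≤ u and u ≤ n, n = u. d = s and g | d, hence g | s. n | g, so n | s. Since s > 0, n ≤ s. n = u, so u ≤ s.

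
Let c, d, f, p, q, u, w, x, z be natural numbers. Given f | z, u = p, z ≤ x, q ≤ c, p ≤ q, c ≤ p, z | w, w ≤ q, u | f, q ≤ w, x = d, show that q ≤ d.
w ≤ q and q ≤ w, so w = q. Since z | w, z | q. q ≤ c and c ≤ p, hence q ≤ p. Since p ≤ q, p = q. u = p, so u = q. Because u | f and f | z, u | z. u = q, so q | z. z | q, so z = q. x = d and z ≤ x, so z ≤ d. z = q, so q ≤ d.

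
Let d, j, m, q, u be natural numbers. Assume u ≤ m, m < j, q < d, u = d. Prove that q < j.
u = d and u ≤ m, hence d ≤ m. q < d, so q < m. Since m < j, q < j.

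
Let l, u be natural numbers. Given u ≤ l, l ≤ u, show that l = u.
Because l ≤ u and u ≤ l, by antisymmetry, l = u.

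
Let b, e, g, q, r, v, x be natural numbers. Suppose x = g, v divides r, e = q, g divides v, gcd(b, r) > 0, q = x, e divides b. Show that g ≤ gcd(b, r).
Since q = x and x = g, q = g. e = q and e divides b, hence q divides b. Since q = g, g divides b. g divides v and v divides r, thus g divides r. Since g divides b, g divides gcd(b, r). Since gcd(b, r) > 0, g ≤ gcd(b, r).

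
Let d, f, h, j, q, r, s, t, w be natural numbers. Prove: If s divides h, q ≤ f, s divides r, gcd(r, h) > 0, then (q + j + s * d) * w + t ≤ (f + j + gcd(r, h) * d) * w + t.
q ≤ f, thus q + j ≤ f + j. s divides r and s divides h, thus s divides gcd(r, h). Since gcd(r, h) > 0, s ≤ gcd(r, h). By multiplying by a non-negative, s * d ≤ gcd(r, h) * d. Since q + j ≤ f + j, q + j + s * d ≤ f + j + gcd(r, h) * d. By multiplying by a non-negative, (q + j + s * d) * w ≤ (f + j + gcd(r, h) * d) * w. Then (q + j + s * d) * w + t ≤ (f + j + gcd(r, h) * d) * w + t.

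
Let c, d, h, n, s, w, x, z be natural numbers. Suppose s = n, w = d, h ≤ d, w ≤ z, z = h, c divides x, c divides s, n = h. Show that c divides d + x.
z = h and w ≤ z, so w ≤ h. Since w = d, d ≤ h. h ≤ d, so h = d. Since n = h, n = d. Since s = n and c divides s, c divides n. From n = d, c divides d. Since c divides x, c divides d + x.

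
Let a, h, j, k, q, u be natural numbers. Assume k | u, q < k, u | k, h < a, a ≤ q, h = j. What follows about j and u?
j < u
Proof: h < a and a ≤ q, so h < q. h = j, so j < q. k | u and u | k, therefore k = u. q < k, so q < u. Since j < q, j < u.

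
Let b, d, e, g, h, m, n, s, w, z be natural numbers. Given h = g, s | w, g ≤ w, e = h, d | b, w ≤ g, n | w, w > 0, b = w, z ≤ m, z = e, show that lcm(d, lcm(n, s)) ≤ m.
b = w and d | b, thus d | w. n | w and s | w, thus lcm(n, s) | w. Since d | w, lcm(d, lcm(n, s)) | w. w > 0, so lcm(d, lcm(n, s)) ≤ w. e = h and h = g, therefore e = g. Since g ≤ w and w ≤ g, g = w. From e = g, e = w. Since z = e and z ≤ m, e ≤ m. e = w, so w ≤ m. Since lcm(d, lcm(n, s)) ≤ w, lcm(d, lcm(n, s)) ≤ m.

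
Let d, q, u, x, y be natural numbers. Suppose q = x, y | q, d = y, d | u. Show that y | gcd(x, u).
q = x and y | q, so y | x. Since d = y and d | u, y | u. Since y | x, y | gcd(x, u).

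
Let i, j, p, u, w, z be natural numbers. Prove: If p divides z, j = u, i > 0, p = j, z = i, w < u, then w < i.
p = j and j = u, therefore p = u. From z = i and p divides z, p divides i. From p = u, u divides i. Since i > 0, u ≤ i. w < u, so w < i.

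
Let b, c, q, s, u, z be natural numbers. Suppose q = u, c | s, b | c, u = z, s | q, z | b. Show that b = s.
q = u and u = z, thus q = z. Since s | q, s | z. z | b, so s | b. Since b | c and c | s, b | s. Since s | b, s = b. Then b = s.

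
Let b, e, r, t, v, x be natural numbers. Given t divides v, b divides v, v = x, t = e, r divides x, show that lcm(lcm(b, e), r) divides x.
t = e and t divides v, thus e divides v. Since b divides v, lcm(b, e) divides v. Because v = x, lcm(b, e) divides x. r divides x, so lcm(lcm(b, e), r) divides x.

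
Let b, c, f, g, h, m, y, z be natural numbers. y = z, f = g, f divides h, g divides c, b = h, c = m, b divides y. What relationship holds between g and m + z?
g divides m + z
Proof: Because c = m and g divides c, g divides m. f = g and f divides h, therefore g divides h. Since b = h and b divides y, h divides y. From y = z, h divides z. g divides h, so g divides z. g divides m, so g divides m + z.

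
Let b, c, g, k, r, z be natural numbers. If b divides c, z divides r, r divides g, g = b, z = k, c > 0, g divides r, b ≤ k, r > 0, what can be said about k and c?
k ≤ c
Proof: Because r divides g and g divides r, r = g. From g = b, r = b. z divides r and r > 0, thus z ≤ r. Since z = k, k ≤ r. Since r = b, k ≤ b. b ≤ k, so b = k. From b divides c and c > 0, b ≤ c. Because b = k, k ≤ c.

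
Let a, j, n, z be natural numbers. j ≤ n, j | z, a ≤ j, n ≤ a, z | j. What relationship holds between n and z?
n = z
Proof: z | j and j | z, therefore z = j. Because n ≤ a and a ≤ j, n ≤ j. j ≤ n, so j = n. z = j, so z = n. Then n = z.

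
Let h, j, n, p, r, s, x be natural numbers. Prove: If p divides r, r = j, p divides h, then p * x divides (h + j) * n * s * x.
r = j and p divides r, thus p divides j. Since p divides h, p divides h + j. Then p divides (h + j) * n. Then p divides (h + j) * n * s. Then p * x divides (h + j) * n * s * x.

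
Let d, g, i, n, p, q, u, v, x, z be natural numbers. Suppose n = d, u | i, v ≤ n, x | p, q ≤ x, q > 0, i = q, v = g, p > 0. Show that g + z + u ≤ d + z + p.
n = d and v ≤ n, therefore v ≤ d. Since v = g, g ≤ d. Then g + z ≤ d + z. i = q and u | i, so u | q. q > 0, so u ≤ q. Since q ≤ x, u ≤ x. x | p and p > 0, so x ≤ p. From u ≤ x, u ≤ p. g + z ≤ d + z, so g + z + u ≤ d + z + p.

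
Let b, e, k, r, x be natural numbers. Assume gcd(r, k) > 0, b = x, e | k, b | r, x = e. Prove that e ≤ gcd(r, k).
b = x and b | r, therefore x | r. Since x = e, e | r. Since e | k, e | gcd(r, k). Since gcd(r, k) > 0, e ≤ gcd(r, k).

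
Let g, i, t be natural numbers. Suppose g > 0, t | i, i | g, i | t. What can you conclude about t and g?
t ≤ g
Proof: Since i | t and t | i, i = t. i | g and g > 0, hence i ≤ g. i = t, so t ≤ g.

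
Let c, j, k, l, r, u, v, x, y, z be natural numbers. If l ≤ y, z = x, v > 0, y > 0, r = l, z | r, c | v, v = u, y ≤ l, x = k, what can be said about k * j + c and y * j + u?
k * j + c ≤ y * j + u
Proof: l ≤ y and y ≤ l, hence l = y. r = l, so r = y. z = x and z | r, so x | r. r = y, so x | y. y > 0, so x ≤ y. x = k, so k ≤ y. Then k * j ≤ y * j. c | v and v > 0, thus c ≤ v. v = u, so c ≤ u. Since k * j ≤ y * j, k * j + c ≤ y * j + u.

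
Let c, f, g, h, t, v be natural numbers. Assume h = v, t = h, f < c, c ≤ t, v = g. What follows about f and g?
f < g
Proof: t = h and h = v, therefore t = v. c ≤ t, so c ≤ v. Since f < c, f < v. Since v = g, f < g.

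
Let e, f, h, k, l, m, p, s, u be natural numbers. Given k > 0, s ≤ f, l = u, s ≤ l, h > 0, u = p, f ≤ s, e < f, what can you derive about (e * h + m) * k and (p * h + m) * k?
(e * h + m) * k < (p * h + m) * k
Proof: From l = u and u = p, l = p. Because f ≤ s and s ≤ f, f = s. e < f, so e < s. s ≤ l, so e < l. l = p, so e < p. Since h > 0, by multiplying by a positive, e * h < p * h. Then e * h + m < p * h + m. Since k > 0, by multiplying by a positive, (e * h + m) * k < (p * h + m) * k.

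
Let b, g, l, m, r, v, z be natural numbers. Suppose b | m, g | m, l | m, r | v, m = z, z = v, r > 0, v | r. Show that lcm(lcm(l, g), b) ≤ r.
v | r and r | v, hence v = r. z = v, so z = r. Since m = z, m = r. Because l | m and g | m, lcm(l, g) | m. Since b | m, lcm(lcm(l, g), b) | m. m = r, so lcm(lcm(l, g), b) | r. Since r > 0, lcm(lcm(l, g), b) ≤ r.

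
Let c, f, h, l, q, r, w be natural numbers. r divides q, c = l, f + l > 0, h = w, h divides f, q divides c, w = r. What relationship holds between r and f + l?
r ≤ f + l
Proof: h = w and w = r, hence h = r. h divides f, so r divides f. r divides q and q divides c, therefore r divides c. c = l, so r divides l. From r divides f, r divides f + l. Since f + l > 0, r ≤ f + l.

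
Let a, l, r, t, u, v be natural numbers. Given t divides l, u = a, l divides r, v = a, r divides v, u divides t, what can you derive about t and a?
t = a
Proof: u = a and u divides t, so a divides t. t divides l and l divides r, therefore t divides r. Since r divides v, t divides v. v = a, so t divides a. a divides t, so a = t. Then t = a.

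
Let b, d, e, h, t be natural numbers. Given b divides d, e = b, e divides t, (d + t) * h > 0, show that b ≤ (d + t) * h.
e = b and e divides t, so b divides t. From b divides d, b divides d + t. Then b divides (d + t) * h. From (d + t) * h > 0, b ≤ (d + t) * h.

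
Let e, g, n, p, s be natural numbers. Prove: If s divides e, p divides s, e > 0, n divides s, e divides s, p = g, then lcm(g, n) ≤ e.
s divides e and e divides s, thus s = e. p = g and p divides s, thus g divides s. n divides s, so lcm(g, n) divides s. s = e, so lcm(g, n) divides e. e > 0, so lcm(g, n) ≤ e.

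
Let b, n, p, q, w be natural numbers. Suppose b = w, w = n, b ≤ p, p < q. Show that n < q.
From b = w and w = n, b = n. Because b ≤ p and p < q, b < q. Since b = n, n < q.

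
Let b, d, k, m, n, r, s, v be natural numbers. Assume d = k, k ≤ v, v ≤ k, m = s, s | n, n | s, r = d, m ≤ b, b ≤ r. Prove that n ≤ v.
k ≤ v and v ≤ k, thus k = v. d = k, so d = v. From s | n and n | s, s = n. Because m = s, m = n. m ≤ b and b ≤ r, so m ≤ r. r = d, so m ≤ d. m = n, so n ≤ d. d = v, so n ≤ v.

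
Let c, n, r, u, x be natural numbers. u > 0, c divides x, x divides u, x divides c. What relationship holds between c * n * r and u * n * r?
c * n * r ≤ u * n * r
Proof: From x divides c and c divides x, x = c. Since x divides u, c divides u. Since u > 0, c ≤ u. By multiplying by a non-negative, c * n ≤ u * n. By multiplying by a non-negative, c * n * r ≤ u * n * r.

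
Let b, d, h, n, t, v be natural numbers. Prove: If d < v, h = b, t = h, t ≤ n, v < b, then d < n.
d < v and v < b, hence d < b. Because t = h and h = b, t = b. t ≤ n, so b ≤ n. Since d < b, d < n.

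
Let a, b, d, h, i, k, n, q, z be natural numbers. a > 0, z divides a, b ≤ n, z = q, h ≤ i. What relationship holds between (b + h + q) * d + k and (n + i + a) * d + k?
(b + h + q) * d + k ≤ (n + i + a) * d + k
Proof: b ≤ n and h ≤ i, hence b + h ≤ n + i. z = q and z divides a, therefore q divides a. a > 0, so q ≤ a. b + h ≤ n + i, so b + h + q ≤ n + i + a. By multiplying by a non-negative, (b + h + q) * d ≤ (n + i + a) * d. Then (b + h + q) * d + k ≤ (n + i + a) * d + k.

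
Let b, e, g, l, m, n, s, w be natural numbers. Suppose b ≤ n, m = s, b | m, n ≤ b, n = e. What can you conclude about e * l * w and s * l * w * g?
e * l * w | s * l * w * g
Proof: Because b ≤ n and n ≤ b, b = n. n = e, so b = e. m = s and b | m, so b | s. Since b = e, e | s. Then e * l | s * l. Then e * l * w | s * l * w. Then e * l * w | s * l * w * g.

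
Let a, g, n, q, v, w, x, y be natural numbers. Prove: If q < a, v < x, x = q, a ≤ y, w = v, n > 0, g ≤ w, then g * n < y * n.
Because w = v and g ≤ w, g ≤ v. x = q and v < x, so v < q. Since q < a, v < a. Since g ≤ v, g < a. Since a ≤ y, g < y. Since n > 0, by multiplying by a positive, g * n < y * n.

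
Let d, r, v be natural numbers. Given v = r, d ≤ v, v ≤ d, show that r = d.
d ≤ v and v ≤ d, hence d = v. From v = r, d = r. Then r = d.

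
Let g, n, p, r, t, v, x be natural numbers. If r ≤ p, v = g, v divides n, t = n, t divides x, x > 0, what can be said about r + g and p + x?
r + g ≤ p + x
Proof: t = n and t divides x, therefore n divides x. v divides n, so v divides x. v = g, so g divides x. Since x > 0, g ≤ x. Because r ≤ p, r + g ≤ p + x.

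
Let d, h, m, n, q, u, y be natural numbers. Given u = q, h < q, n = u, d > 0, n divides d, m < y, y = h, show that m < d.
Since y = h and m < y, m < h. Since h < q, m < q. n = u and n divides d, hence u divides d. From d > 0, u ≤ d. u = q, so q ≤ d. m < q, so m < d.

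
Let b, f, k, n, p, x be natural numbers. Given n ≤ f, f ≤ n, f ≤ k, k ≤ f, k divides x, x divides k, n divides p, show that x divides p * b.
Since n ≤ f and f ≤ n, n = f. f ≤ k and k ≤ f, thus f = k. Since n = f, n = k. k divides x and x divides k, therefore k = x. Since n = k, n = x. Since n divides p, x divides p. Then x divides p * b.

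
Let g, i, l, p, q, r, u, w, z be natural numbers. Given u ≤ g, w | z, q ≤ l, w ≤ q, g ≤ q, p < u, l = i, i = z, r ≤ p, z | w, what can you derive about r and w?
r < w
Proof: Since l = i and i = z, l = z. z | w and w | z, therefore z = w. Since l = z, l = w. Since q ≤ l, q ≤ w. w ≤ q, so q = w. From r ≤ p and p < u, r < u. u ≤ g, so r < g. g ≤ q, so r < q. Since q = w, r < w.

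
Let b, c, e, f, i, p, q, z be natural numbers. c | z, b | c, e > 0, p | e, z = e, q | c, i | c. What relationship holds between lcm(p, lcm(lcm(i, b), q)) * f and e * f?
lcm(p, lcm(lcm(i, b), q)) * f ≤ e * f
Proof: Because i | c and b | c, lcm(i, b) | c. Since q | c, lcm(lcm(i, b), q) | c. Since c | z, lcm(lcm(i, b), q) | z. Since z = e, lcm(lcm(i, b), q) | e. Because p | e, lcm(p, lcm(lcm(i, b), q)) | e. e > 0, so lcm(p, lcm(lcm(i, b), q)) ≤ e. Then lcm(p, lcm(lcm(i, b), q)) * f ≤ e * f.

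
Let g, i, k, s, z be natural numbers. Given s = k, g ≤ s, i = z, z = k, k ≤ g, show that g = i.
i = z and z = k, hence i = k. s = k and g ≤ s, thus g ≤ k. Since k ≤ g, k = g. Since i = k, i = g. Then g = i.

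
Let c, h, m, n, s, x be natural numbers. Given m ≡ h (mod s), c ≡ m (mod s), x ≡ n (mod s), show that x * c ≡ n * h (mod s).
Since c ≡ m (mod s) and m ≡ h (mod s), c ≡ h (mod s). Since x ≡ n (mod s), x * c ≡ n * h (mod s).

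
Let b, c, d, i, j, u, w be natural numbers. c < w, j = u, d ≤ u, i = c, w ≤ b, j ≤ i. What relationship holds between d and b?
d < b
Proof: i = c and j ≤ i, thus j ≤ c. Since j = u, u ≤ c. d ≤ u, so d ≤ c. Since c < w and w ≤ b, c < b. d ≤ c, so d < b.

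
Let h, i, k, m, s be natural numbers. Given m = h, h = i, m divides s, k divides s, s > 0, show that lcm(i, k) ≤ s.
Because m = h and h = i, m = i. Since m divides s, i divides s. Since k divides s, lcm(i, k) divides s. Because s > 0, lcm(i, k) ≤ s.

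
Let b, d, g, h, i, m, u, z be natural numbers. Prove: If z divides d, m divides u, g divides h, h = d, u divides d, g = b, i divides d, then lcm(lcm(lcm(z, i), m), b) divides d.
Because z divides d and i divides d, lcm(z, i) divides d. From m divides u and u divides d, m divides d. Since lcm(z, i) divides d, lcm(lcm(z, i), m) divides d. From h = d and g divides h, g divides d. g = b, so b divides d. From lcm(lcm(z, i), m) divides d, lcm(lcm(lcm(z, i), m), b) divides d.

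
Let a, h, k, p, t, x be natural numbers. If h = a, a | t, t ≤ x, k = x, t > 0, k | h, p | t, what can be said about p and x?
p | x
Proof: h = a and k | h, therefore k | a. a | t, so k | t. k = x, so x | t. Because t > 0, x ≤ t. Because t ≤ x, t = x. Since p | t, p | x.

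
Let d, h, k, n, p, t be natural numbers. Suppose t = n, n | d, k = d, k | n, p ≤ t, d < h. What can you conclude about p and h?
p < h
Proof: Because k = d and k | n, d | n. Since n | d, n = d. t = n, so t = d. Since p ≤ t, p ≤ d. Since d < h, p < h.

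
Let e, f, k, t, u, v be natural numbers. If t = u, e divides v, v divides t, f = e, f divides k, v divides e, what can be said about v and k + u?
v divides k + u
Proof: Because e divides v and v divides e, e = v. f = e, so f = v. f divides k, so v divides k. Since t = u and v divides t, v divides u. Since v divides k, v divides k + u.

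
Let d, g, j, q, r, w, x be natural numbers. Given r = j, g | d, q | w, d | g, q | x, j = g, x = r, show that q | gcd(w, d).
g | d and d | g, thus g = d. Because x = r and q | x, q | r. Since r = j, q | j. j = g, so q | g. Since g = d, q | d. q | w, so q | gcd(w, d).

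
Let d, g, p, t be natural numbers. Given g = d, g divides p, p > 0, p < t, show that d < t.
From g = d and g divides p, d divides p. Because p > 0, d ≤ p. Since p < t, d < t.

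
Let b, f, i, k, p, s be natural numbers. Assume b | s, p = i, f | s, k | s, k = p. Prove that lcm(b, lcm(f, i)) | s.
From k = p and p = i, k = i. k | s, so i | s. Since f | s, lcm(f, i) | s. Since b | s, lcm(b, lcm(f, i)) | s.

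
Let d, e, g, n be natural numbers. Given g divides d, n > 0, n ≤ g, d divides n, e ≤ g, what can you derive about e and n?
e ≤ n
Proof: Since g divides d and d divides n, g divides n. Since n > 0, g ≤ n. n ≤ g, so g = n. Since e ≤ g, e ≤ n.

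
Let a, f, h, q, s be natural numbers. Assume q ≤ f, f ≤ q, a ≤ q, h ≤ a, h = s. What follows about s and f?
s ≤ f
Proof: q ≤ f and f ≤ q, so q = f. h ≤ a and a ≤ q, hence h ≤ q. h = s, so s ≤ q. q = f, so s ≤ f.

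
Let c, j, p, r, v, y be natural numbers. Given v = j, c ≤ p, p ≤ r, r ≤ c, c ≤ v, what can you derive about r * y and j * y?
r * y ≤ j * y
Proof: c ≤ p and p ≤ r, thus c ≤ r. Since r ≤ c, c = r. Since c ≤ v, r ≤ v. From v = j, r ≤ j. By multiplying by a non-negative, r * y ≤ j * y.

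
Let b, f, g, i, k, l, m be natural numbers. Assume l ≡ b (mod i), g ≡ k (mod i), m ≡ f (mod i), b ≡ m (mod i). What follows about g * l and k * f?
g * l ≡ k * f (mod i)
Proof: l ≡ b (mod i) and b ≡ m (mod i), therefore l ≡ m (mod i). m ≡ f (mod i), so l ≡ f (mod i). Combining with g ≡ k (mod i), by multiplying congruences, g * l ≡ k * f (mod i).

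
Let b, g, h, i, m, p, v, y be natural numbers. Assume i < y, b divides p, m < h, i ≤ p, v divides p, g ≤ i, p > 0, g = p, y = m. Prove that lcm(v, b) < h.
From g = p and g ≤ i, p ≤ i. Since i ≤ p, p = i. Since v divides p and b divides p, lcm(v, b) divides p. p > 0, so lcm(v, b) ≤ p. Since p = i, lcm(v, b) ≤ i. y = m and i < y, hence i < m. m < h, so i < h. lcm(v, b) ≤ i, so lcm(v, b) < h.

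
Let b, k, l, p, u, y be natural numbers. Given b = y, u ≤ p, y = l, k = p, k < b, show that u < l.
Since b = y and k < b, k < y. k = p, so p < y. u ≤ p, so u < y. Since y = l, u < l.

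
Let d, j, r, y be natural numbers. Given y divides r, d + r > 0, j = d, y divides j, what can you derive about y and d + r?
y ≤ d + r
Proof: j = d and y divides j, therefore y divides d. y divides r, so y divides d + r. d + r > 0, so y ≤ d + r.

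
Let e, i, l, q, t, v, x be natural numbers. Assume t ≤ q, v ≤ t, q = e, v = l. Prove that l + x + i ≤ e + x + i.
v = l and v ≤ t, thus l ≤ t. t ≤ q, so l ≤ q. q = e, so l ≤ e. Then l + x ≤ e + x. Then l + x + i ≤ e + x + i.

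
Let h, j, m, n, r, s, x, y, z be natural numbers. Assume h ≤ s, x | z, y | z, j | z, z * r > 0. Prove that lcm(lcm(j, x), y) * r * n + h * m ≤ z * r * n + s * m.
Since j | z and x | z, lcm(j, x) | z. Since y | z, lcm(lcm(j, x), y) | z. Then lcm(lcm(j, x), y) * r | z * r. Since z * r > 0, lcm(lcm(j, x), y) * r ≤ z * r. Then lcm(lcm(j, x), y) * r * n ≤ z * r * n. h ≤ s, hence h * m ≤ s * m. Since lcm(lcm(j, x), y) * r * n ≤ z * r * n, lcm(lcm(j, x), y) * r * n + h * m ≤ z * r * n + s * m.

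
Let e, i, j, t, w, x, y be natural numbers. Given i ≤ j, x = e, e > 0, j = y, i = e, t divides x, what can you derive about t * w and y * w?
t * w ≤ y * w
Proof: Because x = e and t divides x, t divides e. e > 0, so t ≤ e. From i = e and i ≤ j, e ≤ j. From t ≤ e, t ≤ j. Since j = y, t ≤ y. By multiplying by a non-negative, t * w ≤ y * w.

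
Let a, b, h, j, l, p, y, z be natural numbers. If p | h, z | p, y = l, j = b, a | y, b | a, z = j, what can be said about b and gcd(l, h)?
b | gcd(l, h)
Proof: Because b | a and a | y, b | y. y = l, so b | l. Because z = j and j = b, z = b. z | p and p | h, thus z | h. z = b, so b | h. Since b | l, b | gcd(l, h).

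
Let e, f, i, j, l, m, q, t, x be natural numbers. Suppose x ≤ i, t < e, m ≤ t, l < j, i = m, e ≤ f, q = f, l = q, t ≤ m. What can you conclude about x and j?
x < j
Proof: Since i = m and x ≤ i, x ≤ m. t ≤ m and m ≤ t, therefore t = m. Since t < e, m < e. e ≤ f, so m < f. x ≤ m, so x < f. From l = q and q = f, l = f. l < j, so f < j. Since x < f, x < j.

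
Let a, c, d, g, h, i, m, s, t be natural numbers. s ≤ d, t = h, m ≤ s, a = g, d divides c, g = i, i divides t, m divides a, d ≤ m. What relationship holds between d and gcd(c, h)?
d divides gcd(c, h)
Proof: m ≤ s and s ≤ d, thus m ≤ d. d ≤ m, so m = d. a = g and g = i, therefore a = i. m divides a, so m divides i. t = h and i divides t, so i divides h. m divides i, so m divides h. m = d, so d divides h. Since d divides c, d divides gcd(c, h).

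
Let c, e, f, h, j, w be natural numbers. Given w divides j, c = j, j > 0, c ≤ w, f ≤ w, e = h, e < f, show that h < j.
From w divides j and j > 0, w ≤ j. c = j and c ≤ w, hence j ≤ w. w ≤ j, so w = j. f ≤ w, so f ≤ j. Since e < f, e < j. Since e = h, h < j.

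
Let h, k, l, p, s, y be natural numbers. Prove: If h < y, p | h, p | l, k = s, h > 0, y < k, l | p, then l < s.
p | l and l | p, so p = l. Since p | h, l | h. h > 0, so l ≤ h. h < y and y < k, therefore h < k. Since l ≤ h, l < k. Since k = s, l < s.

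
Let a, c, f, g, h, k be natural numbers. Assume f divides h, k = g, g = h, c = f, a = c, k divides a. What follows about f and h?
f = h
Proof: Because a = c and c = f, a = f. k divides a, so k divides f. k = g, so g divides f. Since g = h, h divides f. Because f divides h, f = h.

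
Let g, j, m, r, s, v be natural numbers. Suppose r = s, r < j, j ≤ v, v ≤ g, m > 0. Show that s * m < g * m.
From r < j and j ≤ v, r < v. Because v ≤ g, r < g. Since r = s, s < g. Since m > 0, s * m < g * m.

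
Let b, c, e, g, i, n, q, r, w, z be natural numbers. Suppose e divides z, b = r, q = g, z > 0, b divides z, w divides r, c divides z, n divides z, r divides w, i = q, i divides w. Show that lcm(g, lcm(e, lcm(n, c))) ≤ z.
Because w divides r and r divides w, w = r. Since i divides w, i divides r. Since i = q, q divides r. Since q = g, g divides r. b = r and b divides z, thus r divides z. g divides r, so g divides z. n divides z and c divides z, so lcm(n, c) divides z. e divides z, so lcm(e, lcm(n, c)) divides z. From g divides z, lcm(g, lcm(e, lcm(n, c))) divides z. z > 0, so lcm(g, lcm(e, lcm(n, c))) ≤ z.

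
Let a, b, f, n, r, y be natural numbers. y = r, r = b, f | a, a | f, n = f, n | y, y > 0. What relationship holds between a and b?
a ≤ b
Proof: y = r and r = b, thus y = b. f | a and a | f, thus f = a. n | y and y > 0, so n ≤ y. n = f, so f ≤ y. Because f = a, a ≤ y. Since y = b, a ≤ b.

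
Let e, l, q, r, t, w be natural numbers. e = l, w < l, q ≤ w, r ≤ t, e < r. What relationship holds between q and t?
q < t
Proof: e = l and e < r, thus l < r. r ≤ t, so l < t. From w < l, w < t. Since q ≤ w, q < t.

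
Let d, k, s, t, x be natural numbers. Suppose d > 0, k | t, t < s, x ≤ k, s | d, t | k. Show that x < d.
k | t and t | k, thus k = t. Since x ≤ k, x ≤ t. s | d and d > 0, thus s ≤ d. Since t < s, t < d. x ≤ t, so x < d.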